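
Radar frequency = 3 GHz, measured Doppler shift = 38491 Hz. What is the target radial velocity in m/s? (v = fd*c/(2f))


v = 38491 * 3e8 / (2 * 3000000000.0) = 1924.6 m/s

1924.6 m/s


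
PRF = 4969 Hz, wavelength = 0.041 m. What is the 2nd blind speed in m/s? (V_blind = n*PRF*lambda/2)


V_blind = 2 * 4969 * 0.041 / 2 = 203.7 m/s

203.7 m/s


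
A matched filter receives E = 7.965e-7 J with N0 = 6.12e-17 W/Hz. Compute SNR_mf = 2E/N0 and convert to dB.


SNR_lin = 2 * 7.965e-7 / 6.12e-17 = 2.603e10
SNR_dB = 10*log10(2.603e10) = 104.2 dB

104.2 dB


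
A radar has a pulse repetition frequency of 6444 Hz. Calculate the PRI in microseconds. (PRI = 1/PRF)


PRI = 1/6444 = 0.0001551831 s = 155.2 us

155.2 us


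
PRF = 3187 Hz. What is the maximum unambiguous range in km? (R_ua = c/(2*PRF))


R_ua = 3e8 / (2 * 3187) = 47066.2 m = 47.1 km

47.1 km


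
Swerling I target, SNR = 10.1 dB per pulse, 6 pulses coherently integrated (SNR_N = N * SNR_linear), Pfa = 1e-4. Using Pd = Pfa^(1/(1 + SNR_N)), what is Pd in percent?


SNR_lin = 10^(10.1/10) = 10.23293
SNR_N = 6 * 10.23293 = 61.39758
1/(1 + SNR_N) = 1/62.39758 = 0.0160263
Pd = (1e-4)^0.0160263 = 0.86277
Pd = 86.3%

86.3%


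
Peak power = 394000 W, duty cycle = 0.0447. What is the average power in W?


P_avg = 394000 * 0.0447 = 17611.8 W

17611.8 W


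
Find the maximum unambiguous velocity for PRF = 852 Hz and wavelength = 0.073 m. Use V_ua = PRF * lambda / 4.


V_ua = 852 * 0.073 / 4 = 15.5 m/s

15.5 m/s


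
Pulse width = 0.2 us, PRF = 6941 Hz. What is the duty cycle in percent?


DC = 0.2e-6 * 6941 * 100 = 0.14%

0.14%


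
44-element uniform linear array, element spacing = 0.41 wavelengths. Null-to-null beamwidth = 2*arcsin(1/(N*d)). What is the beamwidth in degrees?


1/(N*d) = 1/(44*0.41) = 0.055432
BW = 2*arcsin(0.055432) = 6.4 degrees

6.4 degrees


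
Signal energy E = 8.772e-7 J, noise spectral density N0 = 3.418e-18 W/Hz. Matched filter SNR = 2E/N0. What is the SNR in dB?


SNR_lin = 2 * 8.772e-7 / 3.418e-18 = 5.133e11
SNR_dB = 10*log10(5.133e11) = 117.1 dB

117.1 dB


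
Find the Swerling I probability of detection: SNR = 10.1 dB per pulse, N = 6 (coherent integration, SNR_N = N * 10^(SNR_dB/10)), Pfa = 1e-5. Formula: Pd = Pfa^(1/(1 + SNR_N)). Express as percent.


SNR_lin = 10^(10.1/10) = 10.23293
SNR_N = 6 * 10.23293 = 61.39758
1/(1 + SNR_N) = 1/62.39758 = 0.0160263
Pd = (1e-5)^0.0160263 = 0.83151
Pd = 83.2%

83.2%


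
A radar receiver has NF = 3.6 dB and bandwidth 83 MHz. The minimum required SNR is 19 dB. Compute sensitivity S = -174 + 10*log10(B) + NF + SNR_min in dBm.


10*log10(83000000.0) = 79.19
S = -174 + 79.19 + 3.6 + 19 = -72.2 dBm

-72.2 dBm


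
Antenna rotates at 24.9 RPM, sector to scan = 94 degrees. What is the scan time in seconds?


t = 94 / (24.9 * 360) * 60 = 0.63 s

0.63 s


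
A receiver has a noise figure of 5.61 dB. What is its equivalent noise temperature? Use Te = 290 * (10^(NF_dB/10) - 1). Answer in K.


NF_lin = 10^(5.61/10) = 3.63915
Te = 290 * (3.63915 - 1) = 765.4 K

765.4 K


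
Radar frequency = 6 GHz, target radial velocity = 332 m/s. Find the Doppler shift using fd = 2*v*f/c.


fd = 2 * 332 * 6000000000.0 / 3e8 = 13280.0 Hz

13280.0 Hz


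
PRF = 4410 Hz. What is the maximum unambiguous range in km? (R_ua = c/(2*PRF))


R_ua = 3e8 / (2 * 4410) = 34013.6 m = 34.0 km

34.0 km


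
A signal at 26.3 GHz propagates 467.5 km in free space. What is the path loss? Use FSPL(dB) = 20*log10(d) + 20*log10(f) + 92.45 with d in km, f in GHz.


20*log10(467.5) = 53.4
20*log10(26.3) = 28.4
FSPL = 174.2 dB

174.2 dB


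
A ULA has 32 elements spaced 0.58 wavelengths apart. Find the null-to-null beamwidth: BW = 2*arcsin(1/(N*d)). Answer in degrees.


1/(N*d) = 1/(32*0.58) = 0.053879
BW = 2*arcsin(0.053879) = 6.2 degrees

6.2 degrees


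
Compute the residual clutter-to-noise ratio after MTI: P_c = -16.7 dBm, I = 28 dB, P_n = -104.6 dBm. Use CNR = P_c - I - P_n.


CNR = -16.7 - 28 - (-104.6) = 59.9 dB

59.9 dB


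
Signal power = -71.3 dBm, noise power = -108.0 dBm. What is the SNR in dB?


SNR = -71.3 - (-108.0) = 36.7 dB

36.7 dB


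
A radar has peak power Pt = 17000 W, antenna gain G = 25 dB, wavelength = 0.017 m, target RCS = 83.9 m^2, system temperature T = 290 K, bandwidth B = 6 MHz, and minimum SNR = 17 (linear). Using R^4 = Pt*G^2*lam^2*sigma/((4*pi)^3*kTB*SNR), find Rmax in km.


G_lin = 10^(25/10) = 316.227766
R^4 = 17000 * 316.227766^2 * 0.017^2 * 83.9 / ((4*pi)^3 * 1.38e-23 * 290 * 6000000.0 * 17)
R^4 = 5.08864e16 m^4
R_max = (5.08864e16)^(1/4) = 15019.3 m = 15.0 km

15.0 km


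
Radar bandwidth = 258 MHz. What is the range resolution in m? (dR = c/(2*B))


dR = 3e8 / (2 * 258000000.0) = 0.58 m

0.58 m


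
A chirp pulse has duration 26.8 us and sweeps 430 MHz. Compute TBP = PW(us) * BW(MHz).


TBP = 26.8 * 430 = 11524.0

11524.0


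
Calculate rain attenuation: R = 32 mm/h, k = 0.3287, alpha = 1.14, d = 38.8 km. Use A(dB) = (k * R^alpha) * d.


gamma = 0.3287 * 32^1.14 = 17.087191 dB/km
A = 17.087191 * 38.8 = 662.98 dB

662.98 dB


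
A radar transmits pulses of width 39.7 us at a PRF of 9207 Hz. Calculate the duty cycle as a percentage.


DC = 39.7e-6 * 9207 * 100 = 36.55%

36.55%


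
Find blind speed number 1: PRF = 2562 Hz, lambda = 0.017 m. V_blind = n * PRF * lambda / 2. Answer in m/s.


V_blind = 1 * 2562 * 0.017 / 2 = 21.8 m/s

21.8 m/s


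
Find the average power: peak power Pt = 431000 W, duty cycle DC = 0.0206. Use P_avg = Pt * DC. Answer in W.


P_avg = 431000 * 0.0206 = 8878.6 W

8878.6 W


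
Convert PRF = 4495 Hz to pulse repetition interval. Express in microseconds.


PRI = 1/4495 = 0.0002224694 s = 222.5 us

222.5 us


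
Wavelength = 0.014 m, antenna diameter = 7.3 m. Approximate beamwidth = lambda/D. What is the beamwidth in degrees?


BW_rad = 0.014 / 7.3 = 0.001918
BW_deg = 0.11 degrees

0.11 degrees


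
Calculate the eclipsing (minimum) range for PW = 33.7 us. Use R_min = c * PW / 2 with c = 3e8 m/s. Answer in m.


R_min = 3e8 * 33.7e-6 / 2 = 5055.0 m

5055.0 m


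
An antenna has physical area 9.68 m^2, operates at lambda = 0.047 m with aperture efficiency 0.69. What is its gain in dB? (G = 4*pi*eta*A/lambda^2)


G_linear = 4*pi*0.69*9.68/0.047^2 = 37996.06
G_dB = 10*log10(37996.06) = 45.8 dB

45.8 dB


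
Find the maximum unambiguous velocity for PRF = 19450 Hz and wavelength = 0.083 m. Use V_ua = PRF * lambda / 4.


V_ua = 19450 * 0.083 / 4 = 403.6 m/s

403.6 m/s


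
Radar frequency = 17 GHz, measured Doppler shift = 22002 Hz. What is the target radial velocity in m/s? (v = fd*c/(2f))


v = 22002 * 3e8 / (2 * 17000000000.0) = 194.1 m/s

194.1 m/s


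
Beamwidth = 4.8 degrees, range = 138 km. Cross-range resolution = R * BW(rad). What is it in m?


BW_rad = 0.083775804
CR = 138000 * 0.083775804 = 11561.1 m

11561.1 m


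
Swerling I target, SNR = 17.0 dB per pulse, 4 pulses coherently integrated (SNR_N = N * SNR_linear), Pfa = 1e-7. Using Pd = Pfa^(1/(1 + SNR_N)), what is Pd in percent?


SNR_lin = 10^(17.0/10) = 50.11872
SNR_N = 4 * 50.11872 = 200.47488
1/(1 + SNR_N) = 1/201.47488 = 0.0049634
Pd = (1e-7)^0.0049634 = 0.92312
Pd = 92.3%

92.3%


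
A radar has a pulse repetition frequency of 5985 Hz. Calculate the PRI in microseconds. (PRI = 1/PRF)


PRI = 1/5985 = 0.0001670844 s = 167.1 us

167.1 us


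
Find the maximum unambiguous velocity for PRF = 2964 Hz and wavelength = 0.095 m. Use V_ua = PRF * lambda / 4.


V_ua = 2964 * 0.095 / 4 = 70.4 m/s

70.4 m/s


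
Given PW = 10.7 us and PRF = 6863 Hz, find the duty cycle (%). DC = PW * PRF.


DC = 10.7e-6 * 6863 * 100 = 7.34%

7.34%


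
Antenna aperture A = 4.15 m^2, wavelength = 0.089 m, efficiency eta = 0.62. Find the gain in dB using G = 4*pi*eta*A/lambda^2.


G_linear = 4*pi*0.62*4.15/0.089^2 = 4081.97
G_dB = 10*log10(4081.97) = 36.1 dB

36.1 dB


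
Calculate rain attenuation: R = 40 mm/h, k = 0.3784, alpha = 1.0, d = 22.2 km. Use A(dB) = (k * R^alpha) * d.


gamma = 0.3784 * 40^1.0 = 15.136 dB/km
A = 15.136 * 22.2 = 336.02 dB

336.02 dB


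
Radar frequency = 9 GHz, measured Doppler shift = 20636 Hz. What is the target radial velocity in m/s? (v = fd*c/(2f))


v = 20636 * 3e8 / (2 * 9000000000.0) = 343.9 m/s

343.9 m/s


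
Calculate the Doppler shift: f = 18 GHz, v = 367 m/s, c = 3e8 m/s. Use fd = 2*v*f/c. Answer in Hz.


fd = 2 * 367 * 18000000000.0 / 3e8 = 44040.0 Hz

44040.0 Hz


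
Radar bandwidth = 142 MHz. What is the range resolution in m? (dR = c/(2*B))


dR = 3e8 / (2 * 142000000.0) = 1.06 m

1.06 m


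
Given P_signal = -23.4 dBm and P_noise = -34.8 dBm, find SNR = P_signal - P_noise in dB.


SNR = -23.4 - (-34.8) = 11.4 dB

11.4 dB


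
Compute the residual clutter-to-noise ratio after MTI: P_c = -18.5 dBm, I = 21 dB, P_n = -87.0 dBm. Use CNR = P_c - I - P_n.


CNR = -18.5 - 21 - (-87.0) = 47.5 dB

47.5 dB


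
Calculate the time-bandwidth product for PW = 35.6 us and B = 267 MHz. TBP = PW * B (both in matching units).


TBP = 35.6 * 267 = 9505.2

9505.2


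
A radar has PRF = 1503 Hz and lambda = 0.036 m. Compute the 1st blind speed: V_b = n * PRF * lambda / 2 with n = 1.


V_blind = 1 * 1503 * 0.036 / 2 = 27.1 m/s

27.1 m/s


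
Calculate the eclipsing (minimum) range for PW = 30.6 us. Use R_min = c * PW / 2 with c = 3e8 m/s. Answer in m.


R_min = 3e8 * 30.6e-6 / 2 = 4590.0 m

4590.0 m


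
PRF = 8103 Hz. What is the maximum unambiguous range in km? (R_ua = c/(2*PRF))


R_ua = 3e8 / (2 * 8103) = 18511.7 m = 18.5 km

18.5 km


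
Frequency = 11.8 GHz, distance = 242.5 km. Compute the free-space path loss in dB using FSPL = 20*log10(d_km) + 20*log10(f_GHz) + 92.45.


20*log10(242.5) = 47.69
20*log10(11.8) = 21.44
FSPL = 161.6 dB

161.6 dB


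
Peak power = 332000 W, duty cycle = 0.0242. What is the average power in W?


P_avg = 332000 * 0.0242 = 8034.4 W

8034.4 W


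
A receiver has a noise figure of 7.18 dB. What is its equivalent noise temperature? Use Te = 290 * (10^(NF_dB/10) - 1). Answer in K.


NF_lin = 10^(7.18/10) = 5.223962
Te = 290 * (5.223962 - 1) = 1224.9 K

1224.9 K


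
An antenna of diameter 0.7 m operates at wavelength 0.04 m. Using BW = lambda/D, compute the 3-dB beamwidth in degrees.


BW_rad = 0.04 / 0.7 = 0.057143
BW_deg = 3.27 degrees

3.27 degrees


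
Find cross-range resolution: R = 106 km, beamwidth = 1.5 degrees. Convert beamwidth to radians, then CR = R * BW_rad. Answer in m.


BW_rad = 0.026179939
CR = 106000 * 0.026179939 = 2775.1 m

2775.1 m


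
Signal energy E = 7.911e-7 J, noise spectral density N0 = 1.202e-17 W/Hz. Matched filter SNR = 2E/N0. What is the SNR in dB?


SNR_lin = 2 * 7.911e-7 / 1.202e-17 = 1.316e11
SNR_dB = 10*log10(1.316e11) = 111.2 dB

111.2 dB


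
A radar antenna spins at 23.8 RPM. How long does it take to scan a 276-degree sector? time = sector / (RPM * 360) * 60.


t = 276 / (23.8 * 360) * 60 = 1.93 s

1.93 s


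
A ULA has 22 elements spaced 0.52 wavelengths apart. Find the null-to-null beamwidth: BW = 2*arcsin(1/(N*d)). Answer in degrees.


1/(N*d) = 1/(22*0.52) = 0.087413
BW = 2*arcsin(0.087413) = 10.0 degrees

10.0 degrees


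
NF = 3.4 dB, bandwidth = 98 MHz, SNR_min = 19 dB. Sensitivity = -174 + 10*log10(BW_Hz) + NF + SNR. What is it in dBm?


10*log10(98000000.0) = 79.91
S = -174 + 79.91 + 3.4 + 19 = -71.7 dBm

-71.7 dBm


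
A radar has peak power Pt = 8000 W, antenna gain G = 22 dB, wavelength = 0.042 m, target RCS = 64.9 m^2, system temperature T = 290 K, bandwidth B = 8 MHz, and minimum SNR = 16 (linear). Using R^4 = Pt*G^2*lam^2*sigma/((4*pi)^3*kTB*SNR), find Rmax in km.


G_lin = 10^(22/10) = 158.489319
R^4 = 8000 * 158.489319^2 * 0.042^2 * 64.9 / ((4*pi)^3 * 1.38e-23 * 290 * 8000000.0 * 16)
R^4 = 2.26317e16 m^4
R_max = (2.26317e16)^(1/4) = 12265.3 m = 12.3 km

12.3 km


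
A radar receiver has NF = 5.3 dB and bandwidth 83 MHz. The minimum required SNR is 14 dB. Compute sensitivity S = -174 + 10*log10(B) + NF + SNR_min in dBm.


10*log10(83000000.0) = 79.19
S = -174 + 79.19 + 5.3 + 14 = -75.5 dBm

-75.5 dBm


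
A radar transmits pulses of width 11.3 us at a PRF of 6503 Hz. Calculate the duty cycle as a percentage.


DC = 11.3e-6 * 6503 * 100 = 7.35%

7.35%


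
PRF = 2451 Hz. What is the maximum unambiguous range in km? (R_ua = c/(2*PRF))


R_ua = 3e8 / (2 * 2451) = 61199.5 m = 61.2 km

61.2 km


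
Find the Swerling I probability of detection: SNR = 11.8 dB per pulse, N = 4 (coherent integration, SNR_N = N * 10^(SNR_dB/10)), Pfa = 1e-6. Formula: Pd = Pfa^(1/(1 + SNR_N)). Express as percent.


SNR_lin = 10^(11.8/10) = 15.13561
SNR_N = 4 * 15.13561 = 60.54244
1/(1 + SNR_N) = 1/61.54244 = 0.0162489
Pd = (1e-6)^0.0162489 = 0.79893
Pd = 79.9%

79.9%


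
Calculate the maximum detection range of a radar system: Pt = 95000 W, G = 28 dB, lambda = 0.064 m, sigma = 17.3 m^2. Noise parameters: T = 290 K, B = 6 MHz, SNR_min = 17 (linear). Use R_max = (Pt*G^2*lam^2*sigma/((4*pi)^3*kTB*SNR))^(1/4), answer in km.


G_lin = 10^(28/10) = 630.957344
R^4 = 95000 * 630.957344^2 * 0.064^2 * 17.3 / ((4*pi)^3 * 1.38e-23 * 290 * 6000000.0 * 17)
R^4 = 3.30844e18 m^4
R_max = (3.30844e18)^(1/4) = 42648.7 m = 42.6 km

42.6 km


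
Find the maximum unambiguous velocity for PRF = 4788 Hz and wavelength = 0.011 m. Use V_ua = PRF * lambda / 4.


V_ua = 4788 * 0.011 / 4 = 13.2 m/s

13.2 m/s


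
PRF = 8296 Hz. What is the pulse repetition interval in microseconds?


PRI = 1/8296 = 0.00012054 s = 120.5 us

120.5 us


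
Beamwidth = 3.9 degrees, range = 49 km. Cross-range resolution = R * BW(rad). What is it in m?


BW_rad = 0.068067841
CR = 49000 * 0.068067841 = 3335.3 m

3335.3 m


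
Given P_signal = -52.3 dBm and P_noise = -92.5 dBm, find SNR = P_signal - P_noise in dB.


SNR = -52.3 - (-92.5) = 40.2 dB

40.2 dB


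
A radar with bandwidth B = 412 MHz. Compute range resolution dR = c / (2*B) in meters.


dR = 3e8 / (2 * 412000000.0) = 0.36 m

0.36 m


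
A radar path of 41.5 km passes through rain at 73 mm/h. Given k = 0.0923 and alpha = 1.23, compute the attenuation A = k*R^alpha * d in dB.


gamma = 0.0923 * 73^1.23 = 18.075438 dB/km
A = 18.075438 * 41.5 = 750.13 dB

750.13 dB


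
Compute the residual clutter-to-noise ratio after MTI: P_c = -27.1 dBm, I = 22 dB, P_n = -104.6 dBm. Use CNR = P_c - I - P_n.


CNR = -27.1 - 22 - (-104.6) = 55.5 dB

55.5 dB


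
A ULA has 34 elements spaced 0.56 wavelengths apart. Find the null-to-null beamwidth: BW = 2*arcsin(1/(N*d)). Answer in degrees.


1/(N*d) = 1/(34*0.56) = 0.052521
BW = 2*arcsin(0.052521) = 6.0 degrees

6.0 degrees


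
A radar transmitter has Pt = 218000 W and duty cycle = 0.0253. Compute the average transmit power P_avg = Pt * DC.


P_avg = 218000 * 0.0253 = 5515.4 W

5515.4 W


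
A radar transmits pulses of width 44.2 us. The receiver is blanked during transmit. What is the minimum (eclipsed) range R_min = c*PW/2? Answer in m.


R_min = 3e8 * 44.2e-6 / 2 = 6630.0 m

6630.0 m


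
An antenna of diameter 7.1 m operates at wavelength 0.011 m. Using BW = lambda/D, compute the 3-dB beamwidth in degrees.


BW_rad = 0.011 / 7.1 = 0.001549
BW_deg = 0.09 degrees

0.09 degrees


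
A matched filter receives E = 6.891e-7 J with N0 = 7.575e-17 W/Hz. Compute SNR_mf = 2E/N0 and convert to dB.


SNR_lin = 2 * 6.891e-7 / 7.575e-17 = 1.819e10
SNR_dB = 10*log10(1.819e10) = 102.6 dB

102.6 dB


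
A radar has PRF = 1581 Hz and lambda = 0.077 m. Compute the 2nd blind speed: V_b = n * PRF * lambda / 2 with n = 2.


V_blind = 2 * 1581 * 0.077 / 2 = 121.7 m/s

121.7 m/s


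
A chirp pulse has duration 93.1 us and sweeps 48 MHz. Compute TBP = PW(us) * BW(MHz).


TBP = 93.1 * 48 = 4468.8

4468.8


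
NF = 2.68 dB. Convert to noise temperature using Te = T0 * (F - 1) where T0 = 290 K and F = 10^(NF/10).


NF_lin = 10^(2.68/10) = 1.853532
Te = 290 * (1.853532 - 1) = 247.5 K

247.5 K


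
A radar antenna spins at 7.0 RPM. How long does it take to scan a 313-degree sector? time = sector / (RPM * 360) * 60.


t = 313 / (7.0 * 360) * 60 = 7.45 s

7.45 s


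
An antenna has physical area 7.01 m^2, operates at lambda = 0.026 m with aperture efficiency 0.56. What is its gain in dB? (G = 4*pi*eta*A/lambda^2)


G_linear = 4*pi*0.56*7.01/0.026^2 = 72974.18
G_dB = 10*log10(72974.18) = 48.6 dB

48.6 dB


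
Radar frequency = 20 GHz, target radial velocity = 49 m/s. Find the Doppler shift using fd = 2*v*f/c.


fd = 2 * 49 * 20000000000.0 / 3e8 = 6533.3 Hz

6533.3 Hz


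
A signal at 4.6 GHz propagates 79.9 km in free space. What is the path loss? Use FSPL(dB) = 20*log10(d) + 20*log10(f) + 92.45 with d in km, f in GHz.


20*log10(79.9) = 38.05
20*log10(4.6) = 13.26
FSPL = 143.8 dB

143.8 dB


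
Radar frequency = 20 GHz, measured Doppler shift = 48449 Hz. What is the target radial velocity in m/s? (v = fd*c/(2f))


v = 48449 * 3e8 / (2 * 20000000000.0) = 363.4 m/s

363.4 m/s


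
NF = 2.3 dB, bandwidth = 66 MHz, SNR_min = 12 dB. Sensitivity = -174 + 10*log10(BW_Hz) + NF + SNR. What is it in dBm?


10*log10(66000000.0) = 78.2
S = -174 + 78.2 + 2.3 + 12 = -81.5 dBm

-81.5 dBm


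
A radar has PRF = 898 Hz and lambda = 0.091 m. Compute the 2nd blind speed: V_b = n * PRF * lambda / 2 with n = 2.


V_blind = 2 * 898 * 0.091 / 2 = 81.7 m/s

81.7 m/s


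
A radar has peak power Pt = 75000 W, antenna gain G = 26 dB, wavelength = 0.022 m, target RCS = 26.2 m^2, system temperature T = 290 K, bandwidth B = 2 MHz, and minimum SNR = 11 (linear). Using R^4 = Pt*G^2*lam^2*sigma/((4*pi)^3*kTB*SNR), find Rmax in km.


G_lin = 10^(26/10) = 398.107171
R^4 = 75000 * 398.107171^2 * 0.022^2 * 26.2 / ((4*pi)^3 * 1.38e-23 * 290 * 2000000.0 * 11)
R^4 = 8.62737e17 m^4
R_max = (8.62737e17)^(1/4) = 30476.8 m = 30.5 km

30.5 km


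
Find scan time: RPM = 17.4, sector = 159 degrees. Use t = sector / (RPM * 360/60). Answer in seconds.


t = 159 / (17.4 * 360) * 60 = 1.52 s

1.52 s


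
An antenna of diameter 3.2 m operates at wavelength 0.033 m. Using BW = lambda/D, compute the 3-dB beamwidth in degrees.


BW_rad = 0.033 / 3.2 = 0.010313
BW_deg = 0.59 degrees

0.59 degrees


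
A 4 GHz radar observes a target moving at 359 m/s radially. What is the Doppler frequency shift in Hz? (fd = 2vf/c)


fd = 2 * 359 * 4000000000.0 / 3e8 = 9573.3 Hz

9573.3 Hz


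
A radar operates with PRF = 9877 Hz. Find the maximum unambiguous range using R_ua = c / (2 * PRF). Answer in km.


R_ua = 3e8 / (2 * 9877) = 15186.8 m = 15.2 km

15.2 km


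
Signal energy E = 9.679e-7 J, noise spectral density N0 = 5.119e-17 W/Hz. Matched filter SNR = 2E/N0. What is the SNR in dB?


SNR_lin = 2 * 9.679e-7 / 5.119e-17 = 3.782e10
SNR_dB = 10*log10(3.782e10) = 105.8 dB

105.8 dB


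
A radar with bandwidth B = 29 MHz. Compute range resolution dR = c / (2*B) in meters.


dR = 3e8 / (2 * 29000000.0) = 5.17 m

5.17 m


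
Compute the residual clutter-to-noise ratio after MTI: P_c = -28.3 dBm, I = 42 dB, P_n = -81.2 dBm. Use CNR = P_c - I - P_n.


CNR = -28.3 - 42 - (-81.2) = 10.9 dB

10.9 dB


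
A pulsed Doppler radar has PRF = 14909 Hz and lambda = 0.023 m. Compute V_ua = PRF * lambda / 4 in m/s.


V_ua = 14909 * 0.023 / 4 = 85.7 m/s

85.7 m/s


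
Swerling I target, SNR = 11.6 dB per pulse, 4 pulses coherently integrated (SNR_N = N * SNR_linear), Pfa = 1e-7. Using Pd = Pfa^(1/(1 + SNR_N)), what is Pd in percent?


SNR_lin = 10^(11.6/10) = 14.4544
SNR_N = 4 * 14.4544 = 57.8176
1/(1 + SNR_N) = 1/58.8176 = 0.0170017
Pd = (1e-7)^0.0170017 = 0.76031
Pd = 76.0%

76.0%


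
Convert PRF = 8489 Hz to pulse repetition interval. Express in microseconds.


PRI = 1/8489 = 0.0001177995 s = 117.8 us

117.8 us


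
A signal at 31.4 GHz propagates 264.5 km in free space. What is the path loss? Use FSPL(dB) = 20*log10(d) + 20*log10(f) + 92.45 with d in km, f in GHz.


20*log10(264.5) = 48.45
20*log10(31.4) = 29.94
FSPL = 170.8 dB

170.8 dB


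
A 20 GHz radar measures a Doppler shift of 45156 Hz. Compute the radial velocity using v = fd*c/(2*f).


v = 45156 * 3e8 / (2 * 20000000000.0) = 338.7 m/s

338.7 m/s


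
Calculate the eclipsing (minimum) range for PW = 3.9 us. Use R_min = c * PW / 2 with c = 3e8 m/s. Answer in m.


R_min = 3e8 * 3.9e-6 / 2 = 585.0 m

585.0 m


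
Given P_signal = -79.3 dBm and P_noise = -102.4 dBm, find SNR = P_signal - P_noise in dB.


SNR = -79.3 - (-102.4) = 23.1 dB

23.1 dB


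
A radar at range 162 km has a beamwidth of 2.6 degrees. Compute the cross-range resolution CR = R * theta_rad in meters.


BW_rad = 0.045378561
CR = 162000 * 0.045378561 = 7351.3 m

7351.3 m


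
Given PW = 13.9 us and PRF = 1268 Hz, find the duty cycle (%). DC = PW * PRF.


DC = 13.9e-6 * 1268 * 100 = 1.76%

1.76%


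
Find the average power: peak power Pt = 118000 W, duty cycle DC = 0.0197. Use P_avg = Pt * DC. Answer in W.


P_avg = 118000 * 0.0197 = 2324.6 W

2324.6 W


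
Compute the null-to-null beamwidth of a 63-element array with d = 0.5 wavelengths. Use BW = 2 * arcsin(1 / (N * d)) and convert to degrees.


1/(N*d) = 1/(63*0.5) = 0.031746
BW = 2*arcsin(0.031746) = 3.6 degrees

3.6 degrees


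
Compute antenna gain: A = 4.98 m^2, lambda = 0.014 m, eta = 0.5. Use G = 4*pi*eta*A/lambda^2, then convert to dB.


G_linear = 4*pi*0.5*4.98/0.014^2 = 159644.2
G_dB = 10*log10(159644.2) = 52.0 dB

52.0 dB


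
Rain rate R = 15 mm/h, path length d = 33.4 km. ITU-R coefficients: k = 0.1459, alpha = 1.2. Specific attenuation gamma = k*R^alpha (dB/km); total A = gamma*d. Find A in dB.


gamma = 0.1459 * 15^1.2 = 3.761532 dB/km
A = 3.761532 * 33.4 = 125.64 dB

125.64 dB


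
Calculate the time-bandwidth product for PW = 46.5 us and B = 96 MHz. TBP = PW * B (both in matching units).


TBP = 46.5 * 96 = 4464.0

4464.0


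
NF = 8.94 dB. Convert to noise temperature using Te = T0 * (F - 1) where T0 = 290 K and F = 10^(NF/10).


NF_lin = 10^(8.94/10) = 7.834296
Te = 290 * (7.834296 - 1) = 1981.9 K

1981.9 K


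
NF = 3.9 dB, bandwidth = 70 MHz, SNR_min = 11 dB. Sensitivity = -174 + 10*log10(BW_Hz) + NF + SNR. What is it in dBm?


10*log10(70000000.0) = 78.45
S = -174 + 78.45 + 3.9 + 11 = -80.6 dBm

-80.6 dBm


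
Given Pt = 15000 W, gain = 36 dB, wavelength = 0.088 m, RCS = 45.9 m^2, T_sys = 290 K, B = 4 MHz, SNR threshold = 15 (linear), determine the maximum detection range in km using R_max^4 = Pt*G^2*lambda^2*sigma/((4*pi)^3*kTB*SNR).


G_lin = 10^(36/10) = 3981.071706
R^4 = 15000 * 3981.071706^2 * 0.088^2 * 45.9 / ((4*pi)^3 * 1.38e-23 * 290 * 4000000.0 * 15)
R^4 = 1.77342e20 m^4
R_max = (1.77342e20)^(1/4) = 115399.2 m = 115.4 km

115.4 km


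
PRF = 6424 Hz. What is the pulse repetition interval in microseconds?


PRI = 1/6424 = 0.0001556663 s = 155.7 us

155.7 us


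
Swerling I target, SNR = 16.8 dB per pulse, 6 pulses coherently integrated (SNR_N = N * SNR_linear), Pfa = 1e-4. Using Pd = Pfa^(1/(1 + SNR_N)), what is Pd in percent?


SNR_lin = 10^(16.8/10) = 47.86301
SNR_N = 6 * 47.86301 = 287.17806
1/(1 + SNR_N) = 1/288.17806 = 0.0034701
Pd = (1e-4)^0.0034701 = 0.96854
Pd = 96.9%

96.9%


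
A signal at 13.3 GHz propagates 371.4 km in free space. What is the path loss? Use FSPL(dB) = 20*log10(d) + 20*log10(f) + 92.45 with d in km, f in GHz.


20*log10(371.4) = 51.4
20*log10(13.3) = 22.48
FSPL = 166.3 dB

166.3 dB


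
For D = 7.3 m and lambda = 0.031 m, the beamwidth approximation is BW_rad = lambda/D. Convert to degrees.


BW_rad = 0.031 / 7.3 = 0.004247
BW_deg = 0.24 degrees

0.24 degrees


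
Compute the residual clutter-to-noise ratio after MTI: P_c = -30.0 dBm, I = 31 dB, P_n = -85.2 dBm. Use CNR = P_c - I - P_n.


CNR = -30.0 - 31 - (-85.2) = 24.2 dB

24.2 dB


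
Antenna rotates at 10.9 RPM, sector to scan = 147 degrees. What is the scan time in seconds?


t = 147 / (10.9 * 360) * 60 = 2.25 s

2.25 s


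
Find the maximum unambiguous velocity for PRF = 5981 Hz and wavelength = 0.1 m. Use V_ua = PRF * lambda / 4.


V_ua = 5981 * 0.1 / 4 = 149.5 m/s

149.5 m/s


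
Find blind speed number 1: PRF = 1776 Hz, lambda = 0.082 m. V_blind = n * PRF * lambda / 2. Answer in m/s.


V_blind = 1 * 1776 * 0.082 / 2 = 72.8 m/s

72.8 m/s


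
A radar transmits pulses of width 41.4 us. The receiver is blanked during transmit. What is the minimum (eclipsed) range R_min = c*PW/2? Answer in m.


R_min = 3e8 * 41.4e-6 / 2 = 6210.0 m

6210.0 m


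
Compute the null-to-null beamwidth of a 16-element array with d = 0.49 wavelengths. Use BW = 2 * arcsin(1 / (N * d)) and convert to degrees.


1/(N*d) = 1/(16*0.49) = 0.127551
BW = 2*arcsin(0.127551) = 14.7 degrees

14.7 degrees


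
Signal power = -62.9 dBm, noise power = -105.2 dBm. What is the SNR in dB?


SNR = -62.9 - (-105.2) = 42.3 dB

42.3 dB


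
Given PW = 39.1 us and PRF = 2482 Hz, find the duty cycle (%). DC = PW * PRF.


DC = 39.1e-6 * 2482 * 100 = 9.7%

9.7%


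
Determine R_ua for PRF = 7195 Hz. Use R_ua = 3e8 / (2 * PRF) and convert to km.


R_ua = 3e8 / (2 * 7195) = 20847.8 m = 20.8 km

20.8 km


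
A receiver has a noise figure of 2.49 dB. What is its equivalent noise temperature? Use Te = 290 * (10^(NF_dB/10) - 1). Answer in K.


NF_lin = 10^(2.49/10) = 1.774189
Te = 290 * (1.774189 - 1) = 224.5 K

224.5 K


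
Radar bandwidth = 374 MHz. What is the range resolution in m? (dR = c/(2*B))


dR = 3e8 / (2 * 374000000.0) = 0.4 m

0.4 m


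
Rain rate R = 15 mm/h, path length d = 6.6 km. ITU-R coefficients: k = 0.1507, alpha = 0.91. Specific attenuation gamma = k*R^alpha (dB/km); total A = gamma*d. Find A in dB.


gamma = 0.1507 * 15^0.91 = 1.771562 dB/km
A = 1.771562 * 6.6 = 11.69 dB

11.69 dB


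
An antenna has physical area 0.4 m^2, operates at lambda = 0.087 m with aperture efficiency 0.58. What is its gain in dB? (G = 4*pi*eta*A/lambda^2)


G_linear = 4*pi*0.58*0.4/0.087^2 = 385.18
G_dB = 10*log10(385.18) = 25.9 dB

25.9 dB


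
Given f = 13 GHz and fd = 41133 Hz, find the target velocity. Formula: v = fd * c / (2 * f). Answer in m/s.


v = 41133 * 3e8 / (2 * 13000000000.0) = 474.6 m/s

474.6 m/s


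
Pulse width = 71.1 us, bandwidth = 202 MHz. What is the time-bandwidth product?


TBP = 71.1 * 202 = 14362.2

14362.2


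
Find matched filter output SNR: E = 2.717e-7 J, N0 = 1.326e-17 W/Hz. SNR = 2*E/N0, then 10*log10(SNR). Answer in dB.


SNR_lin = 2 * 2.717e-7 / 1.326e-17 = 4.098e10
SNR_dB = 10*log10(4.098e10) = 106.1 dB

106.1 dB


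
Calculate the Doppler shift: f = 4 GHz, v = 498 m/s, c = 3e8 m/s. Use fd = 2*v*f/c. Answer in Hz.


fd = 2 * 498 * 4000000000.0 / 3e8 = 13280.0 Hz

13280.0 Hz


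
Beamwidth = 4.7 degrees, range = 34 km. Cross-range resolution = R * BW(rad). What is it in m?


BW_rad = 0.082030475
CR = 34000 * 0.082030475 = 2789.0 m

2789.0 m


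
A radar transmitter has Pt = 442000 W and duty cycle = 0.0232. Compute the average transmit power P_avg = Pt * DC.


P_avg = 442000 * 0.0232 = 10254.4 W

10254.4 W


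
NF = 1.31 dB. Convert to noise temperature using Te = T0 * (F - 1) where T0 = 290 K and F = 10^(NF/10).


NF_lin = 10^(1.31/10) = 1.352073
Te = 290 * (1.352073 - 1) = 102.1 K

102.1 K


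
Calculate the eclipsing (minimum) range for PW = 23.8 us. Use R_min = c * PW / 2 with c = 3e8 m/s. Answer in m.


R_min = 3e8 * 23.8e-6 / 2 = 3570.0 m

3570.0 m


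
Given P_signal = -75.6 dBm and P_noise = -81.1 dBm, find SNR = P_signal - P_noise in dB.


SNR = -75.6 - (-81.1) = 5.5 dB

5.5 dB


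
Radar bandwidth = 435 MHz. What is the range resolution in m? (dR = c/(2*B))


dR = 3e8 / (2 * 435000000.0) = 0.34 m

0.34 m


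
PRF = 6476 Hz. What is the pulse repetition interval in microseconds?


PRI = 1/6476 = 0.0001544163 s = 154.4 us

154.4 us


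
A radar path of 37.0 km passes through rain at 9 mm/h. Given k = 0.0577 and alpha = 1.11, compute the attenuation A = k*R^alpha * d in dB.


gamma = 0.0577 * 9^1.11 = 0.661279 dB/km
A = 0.661279 * 37.0 = 24.47 dB

24.47 dB


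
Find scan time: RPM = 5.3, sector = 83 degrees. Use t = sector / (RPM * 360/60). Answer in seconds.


t = 83 / (5.3 * 360) * 60 = 2.61 s

2.61 s


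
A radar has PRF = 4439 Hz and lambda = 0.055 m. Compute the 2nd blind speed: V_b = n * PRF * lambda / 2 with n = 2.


V_blind = 2 * 4439 * 0.055 / 2 = 244.1 m/s

244.1 m/s


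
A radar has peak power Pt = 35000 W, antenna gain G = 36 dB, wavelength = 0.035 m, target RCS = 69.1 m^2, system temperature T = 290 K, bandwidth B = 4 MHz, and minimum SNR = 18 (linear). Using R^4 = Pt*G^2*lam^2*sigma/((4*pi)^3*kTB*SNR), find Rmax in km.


G_lin = 10^(36/10) = 3981.071706
R^4 = 35000 * 3981.071706^2 * 0.035^2 * 69.1 / ((4*pi)^3 * 1.38e-23 * 290 * 4000000.0 * 18)
R^4 = 8.21189e19 m^4
R_max = (8.21189e19)^(1/4) = 95194.3 m = 95.2 km

95.2 km


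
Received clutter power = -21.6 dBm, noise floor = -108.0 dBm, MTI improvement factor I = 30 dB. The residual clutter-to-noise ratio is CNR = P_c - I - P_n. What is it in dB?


CNR = -21.6 - 30 - (-108.0) = 56.4 dB

56.4 dB


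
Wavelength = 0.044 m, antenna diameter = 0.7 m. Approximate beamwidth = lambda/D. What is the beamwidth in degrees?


BW_rad = 0.044 / 0.7 = 0.062857
BW_deg = 3.6 degrees

3.6 degrees


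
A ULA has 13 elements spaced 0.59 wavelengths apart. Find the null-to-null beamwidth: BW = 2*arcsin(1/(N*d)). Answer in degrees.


1/(N*d) = 1/(13*0.59) = 0.130378
BW = 2*arcsin(0.130378) = 15.0 degrees

15.0 degrees


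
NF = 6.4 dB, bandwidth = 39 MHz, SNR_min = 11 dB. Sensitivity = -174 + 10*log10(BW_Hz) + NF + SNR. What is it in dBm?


10*log10(39000000.0) = 75.91
S = -174 + 75.91 + 6.4 + 11 = -80.7 dBm

-80.7 dBm


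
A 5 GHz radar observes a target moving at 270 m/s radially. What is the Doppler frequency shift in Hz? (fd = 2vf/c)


fd = 2 * 270 * 5000000000.0 / 3e8 = 9000.0 Hz

9000.0 Hz


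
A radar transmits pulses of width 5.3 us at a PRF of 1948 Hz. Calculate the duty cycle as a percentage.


DC = 5.3e-6 * 1948 * 100 = 1.03%

1.03%


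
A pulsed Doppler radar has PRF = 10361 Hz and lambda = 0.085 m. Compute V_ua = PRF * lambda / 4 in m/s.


V_ua = 10361 * 0.085 / 4 = 220.2 m/s

220.2 m/s


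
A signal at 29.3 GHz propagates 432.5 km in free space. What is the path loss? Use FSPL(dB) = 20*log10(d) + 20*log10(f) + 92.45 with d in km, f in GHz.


20*log10(432.5) = 52.72
20*log10(29.3) = 29.34
FSPL = 174.5 dB

174.5 dB


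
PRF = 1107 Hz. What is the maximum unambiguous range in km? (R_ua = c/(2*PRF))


R_ua = 3e8 / (2 * 1107) = 135501.4 m = 135.5 km

135.5 km


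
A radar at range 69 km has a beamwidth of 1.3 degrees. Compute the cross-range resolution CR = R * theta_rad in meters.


BW_rad = 0.02268928
CR = 69000 * 0.02268928 = 1565.6 m

1565.6 m


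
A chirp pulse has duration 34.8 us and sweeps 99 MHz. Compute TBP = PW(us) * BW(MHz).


TBP = 34.8 * 99 = 3445.2

3445.2


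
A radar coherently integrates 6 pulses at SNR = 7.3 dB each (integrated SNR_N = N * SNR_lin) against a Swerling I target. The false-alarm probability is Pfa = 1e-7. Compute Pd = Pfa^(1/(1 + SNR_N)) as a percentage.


SNR_lin = 10^(7.3/10) = 5.37032
SNR_N = 6 * 5.37032 = 32.22192
1/(1 + SNR_N) = 1/33.22192 = 0.0301006
Pd = (1e-7)^0.0301006 = 0.6156
Pd = 61.6%

61.6%


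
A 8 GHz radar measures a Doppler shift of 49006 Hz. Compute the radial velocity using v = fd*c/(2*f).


v = 49006 * 3e8 / (2 * 8000000000.0) = 918.9 m/s

918.9 m/s


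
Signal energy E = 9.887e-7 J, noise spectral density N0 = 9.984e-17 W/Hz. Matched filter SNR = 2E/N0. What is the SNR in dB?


SNR_lin = 2 * 9.887e-7 / 9.984e-17 = 1.981e10
SNR_dB = 10*log10(1.981e10) = 103.0 dB

103.0 dB


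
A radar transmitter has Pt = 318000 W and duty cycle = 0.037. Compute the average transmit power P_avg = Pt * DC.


P_avg = 318000 * 0.037 = 11766.0 W

11766.0 W


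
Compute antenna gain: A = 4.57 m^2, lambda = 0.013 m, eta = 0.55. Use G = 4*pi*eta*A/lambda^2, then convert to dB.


G_linear = 4*pi*0.55*4.57/0.013^2 = 186896.88
G_dB = 10*log10(186896.88) = 52.7 dB

52.7 dB


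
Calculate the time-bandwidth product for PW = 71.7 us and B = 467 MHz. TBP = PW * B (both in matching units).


TBP = 71.7 * 467 = 33483.9

33483.9


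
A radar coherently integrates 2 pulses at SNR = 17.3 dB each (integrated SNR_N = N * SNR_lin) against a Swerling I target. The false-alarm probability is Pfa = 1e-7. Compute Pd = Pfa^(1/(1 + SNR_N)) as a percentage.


SNR_lin = 10^(17.3/10) = 53.70318
SNR_N = 2 * 53.70318 = 107.40636
1/(1 + SNR_N) = 1/108.40636 = 0.0092246
Pd = (1e-7)^0.0092246 = 0.86184
Pd = 86.2%

86.2%


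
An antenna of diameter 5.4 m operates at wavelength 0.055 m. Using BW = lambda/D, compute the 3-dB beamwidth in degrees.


BW_rad = 0.055 / 5.4 = 0.010185
BW_deg = 0.58 degrees

0.58 degrees


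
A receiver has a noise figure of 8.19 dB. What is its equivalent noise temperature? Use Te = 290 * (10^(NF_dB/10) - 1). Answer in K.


NF_lin = 10^(8.19/10) = 6.591739
Te = 290 * (6.591739 - 1) = 1621.6 K

1621.6 K


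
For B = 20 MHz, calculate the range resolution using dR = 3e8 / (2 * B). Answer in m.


dR = 3e8 / (2 * 20000000.0) = 7.5 m

7.5 m


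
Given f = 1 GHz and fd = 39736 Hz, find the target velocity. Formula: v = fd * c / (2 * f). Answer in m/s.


v = 39736 * 3e8 / (2 * 1000000000.0) = 5960.4 m/s

5960.4 m/s


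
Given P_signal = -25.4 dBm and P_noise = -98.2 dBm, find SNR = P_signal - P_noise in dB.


SNR = -25.4 - (-98.2) = 72.8 dB

72.8 dB


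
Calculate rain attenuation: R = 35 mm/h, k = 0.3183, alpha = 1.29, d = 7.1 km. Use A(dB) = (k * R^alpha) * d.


gamma = 0.3183 * 35^1.29 = 31.238086 dB/km
A = 31.238086 * 7.1 = 221.79 dB

221.79 dB


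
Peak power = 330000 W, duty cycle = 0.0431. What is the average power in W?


P_avg = 330000 * 0.0431 = 14223.0 W

14223.0 W


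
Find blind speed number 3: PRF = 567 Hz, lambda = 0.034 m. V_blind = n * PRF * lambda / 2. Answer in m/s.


V_blind = 3 * 567 * 0.034 / 2 = 28.9 m/s

28.9 m/s


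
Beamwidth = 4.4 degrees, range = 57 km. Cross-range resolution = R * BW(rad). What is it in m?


BW_rad = 0.076794487
CR = 57000 * 0.076794487 = 4377.3 m

4377.3 m


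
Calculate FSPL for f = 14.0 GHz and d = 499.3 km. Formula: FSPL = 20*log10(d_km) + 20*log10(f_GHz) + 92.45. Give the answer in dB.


20*log10(499.3) = 53.97
20*log10(14.0) = 22.92
FSPL = 169.3 dB

169.3 dB


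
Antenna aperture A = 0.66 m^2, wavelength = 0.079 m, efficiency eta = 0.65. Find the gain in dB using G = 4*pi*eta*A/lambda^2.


G_linear = 4*pi*0.65*0.66/0.079^2 = 863.8
G_dB = 10*log10(863.8) = 29.4 dB

29.4 dB


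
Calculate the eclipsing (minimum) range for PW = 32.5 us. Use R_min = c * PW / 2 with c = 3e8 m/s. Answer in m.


R_min = 3e8 * 32.5e-6 / 2 = 4875.0 m

4875.0 m


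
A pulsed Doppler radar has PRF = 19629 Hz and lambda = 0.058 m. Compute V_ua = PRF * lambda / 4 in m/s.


V_ua = 19629 * 0.058 / 4 = 284.6 m/s

284.6 m/s


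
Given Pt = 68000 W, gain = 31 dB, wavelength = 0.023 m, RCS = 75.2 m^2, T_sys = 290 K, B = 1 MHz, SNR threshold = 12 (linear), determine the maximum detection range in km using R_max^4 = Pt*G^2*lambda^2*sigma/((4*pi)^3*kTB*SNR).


G_lin = 10^(31/10) = 1258.925412
R^4 = 68000 * 1258.925412^2 * 0.023^2 * 75.2 / ((4*pi)^3 * 1.38e-23 * 290 * 1000000.0 * 12)
R^4 = 4.49878e19 m^4
R_max = (4.49878e19)^(1/4) = 81898.1 m = 81.9 km

81.9 km


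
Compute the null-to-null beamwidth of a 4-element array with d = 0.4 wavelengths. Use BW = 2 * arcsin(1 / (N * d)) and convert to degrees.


1/(N*d) = 1/(4*0.4) = 0.625
BW = 2*arcsin(0.625) = 77.4 degrees

77.4 degrees


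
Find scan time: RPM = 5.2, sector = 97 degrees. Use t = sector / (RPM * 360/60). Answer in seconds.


t = 97 / (5.2 * 360) * 60 = 3.11 s

3.11 s


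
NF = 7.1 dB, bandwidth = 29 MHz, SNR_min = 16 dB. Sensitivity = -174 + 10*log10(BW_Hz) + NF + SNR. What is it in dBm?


10*log10(29000000.0) = 74.62
S = -174 + 74.62 + 7.1 + 16 = -76.3 dBm

-76.3 dBm


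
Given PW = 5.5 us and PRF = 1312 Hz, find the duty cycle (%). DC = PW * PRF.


DC = 5.5e-6 * 1312 * 100 = 0.72%

0.72%


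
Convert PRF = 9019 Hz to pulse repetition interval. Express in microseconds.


PRI = 1/9019 = 0.000110877 s = 110.9 us

110.9 us


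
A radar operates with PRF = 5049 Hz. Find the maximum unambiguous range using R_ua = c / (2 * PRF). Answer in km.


R_ua = 3e8 / (2 * 5049) = 29708.9 m = 29.7 km

29.7 km


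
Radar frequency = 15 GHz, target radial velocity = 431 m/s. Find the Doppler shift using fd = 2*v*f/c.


fd = 2 * 431 * 15000000000.0 / 3e8 = 43100.0 Hz

43100.0 Hz


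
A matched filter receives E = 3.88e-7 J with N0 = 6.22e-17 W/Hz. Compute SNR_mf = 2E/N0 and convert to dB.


SNR_lin = 2 * 3.88e-7 / 6.22e-17 = 1.248e10
SNR_dB = 10*log10(1.248e10) = 101.0 dB

101.0 dB


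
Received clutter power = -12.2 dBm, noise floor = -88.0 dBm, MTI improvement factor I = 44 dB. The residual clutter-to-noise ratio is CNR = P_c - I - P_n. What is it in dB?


CNR = -12.2 - 44 - (-88.0) = 31.8 dB

31.8 dB


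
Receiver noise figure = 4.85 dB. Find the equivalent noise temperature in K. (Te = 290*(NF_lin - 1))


NF_lin = 10^(4.85/10) = 3.054921
Te = 290 * (3.054921 - 1) = 595.9 K

595.9 K


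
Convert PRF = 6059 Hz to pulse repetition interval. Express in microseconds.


PRI = 1/6059 = 0.0001650437 s = 165.0 us

165.0 us


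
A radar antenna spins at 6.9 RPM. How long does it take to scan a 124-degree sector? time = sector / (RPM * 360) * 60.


t = 124 / (6.9 * 360) * 60 = 3.0 s

3.0 s


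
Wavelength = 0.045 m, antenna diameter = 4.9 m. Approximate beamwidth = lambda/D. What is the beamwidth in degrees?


BW_rad = 0.045 / 4.9 = 0.009184
BW_deg = 0.53 degrees

0.53 degrees


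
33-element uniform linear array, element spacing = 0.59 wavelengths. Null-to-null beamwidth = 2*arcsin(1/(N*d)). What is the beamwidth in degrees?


1/(N*d) = 1/(33*0.59) = 0.051361
BW = 2*arcsin(0.051361) = 5.9 degrees

5.9 degrees


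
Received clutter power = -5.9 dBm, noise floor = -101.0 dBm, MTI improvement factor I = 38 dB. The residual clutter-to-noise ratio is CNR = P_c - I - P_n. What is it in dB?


CNR = -5.9 - 38 - (-101.0) = 57.1 dB

57.1 dB


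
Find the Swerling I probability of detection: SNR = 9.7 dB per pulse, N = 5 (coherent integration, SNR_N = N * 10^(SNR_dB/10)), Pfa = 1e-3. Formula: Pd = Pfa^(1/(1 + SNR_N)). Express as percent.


SNR_lin = 10^(9.7/10) = 9.33254
SNR_N = 5 * 9.33254 = 46.6627
1/(1 + SNR_N) = 1/47.6627 = 0.0209808
Pd = (1e-3)^0.0209808 = 0.86508
Pd = 86.5%

86.5%


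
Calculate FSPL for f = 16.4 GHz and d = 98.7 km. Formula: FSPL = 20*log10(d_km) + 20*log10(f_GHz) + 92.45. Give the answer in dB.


20*log10(98.7) = 39.89
20*log10(16.4) = 24.3
FSPL = 156.6 dB

156.6 dB


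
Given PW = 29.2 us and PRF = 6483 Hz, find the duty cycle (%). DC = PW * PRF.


DC = 29.2e-6 * 6483 * 100 = 18.93%

18.93%


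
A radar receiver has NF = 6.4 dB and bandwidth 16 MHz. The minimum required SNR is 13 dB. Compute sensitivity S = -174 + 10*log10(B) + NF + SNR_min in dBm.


10*log10(16000000.0) = 72.04
S = -174 + 72.04 + 6.4 + 13 = -82.6 dBm

-82.6 dBm


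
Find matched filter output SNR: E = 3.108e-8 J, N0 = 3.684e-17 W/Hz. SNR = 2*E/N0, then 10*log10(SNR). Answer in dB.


SNR_lin = 2 * 3.108e-8 / 3.684e-17 = 1.687e9
SNR_dB = 10*log10(1.687e9) = 92.3 dB

92.3 dB
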